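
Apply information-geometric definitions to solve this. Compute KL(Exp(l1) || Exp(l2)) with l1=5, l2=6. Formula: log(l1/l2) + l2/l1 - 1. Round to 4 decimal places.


KL divergence for exponential family:
KL = log(l1/l2) + l2/l1 - 1.
log(5/6) = -0.182322.
6/5 = 1.2.
KL = -0.182322 + 1.2 - 1 = 0.0177

0.0177


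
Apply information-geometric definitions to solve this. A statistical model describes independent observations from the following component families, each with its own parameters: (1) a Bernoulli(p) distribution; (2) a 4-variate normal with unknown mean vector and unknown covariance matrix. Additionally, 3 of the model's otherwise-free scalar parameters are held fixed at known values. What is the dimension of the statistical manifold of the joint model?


The dimension of a statistical manifold equals the number of free
(independent) real parameters of the model. For a product of independent
blocks the parameter counts add.
- Bernoulli (p): 1.
- 4-variate normal: 4 (mean) + 4*5/2 = 10 (symmetric covariance) = 14.
Total = 1 + 14 = 15.
3 parameter(s) fixed at known values: 15 - 3 = 12.
Dimension = 12

12


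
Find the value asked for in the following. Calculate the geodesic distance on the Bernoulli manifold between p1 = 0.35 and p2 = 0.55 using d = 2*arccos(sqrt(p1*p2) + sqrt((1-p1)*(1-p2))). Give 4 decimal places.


Geodesic distance on Bernoulli manifold:
d(p1,p2) = 2*arccos(sqrt(p1*p2) + sqrt((1-p1)*(1-p2))).
sqrt(p1*p2) = sqrt(0.35*0.55) = 0.438748.
sqrt((1-p1)*(1-p2)) = sqrt(0.65*0.45) = 0.540833.
arg = 0.438748 + 0.540833 = 0.979581.
d = 2*arccos(0.979581) = 0.4049

0.4049


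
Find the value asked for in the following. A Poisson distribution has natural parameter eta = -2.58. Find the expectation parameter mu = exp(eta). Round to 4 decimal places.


Expectation parameter for Poisson exponential family:
mu = exp(eta).
eta = -2.58.
mu = exp(-2.58) = 0.0758

0.0758


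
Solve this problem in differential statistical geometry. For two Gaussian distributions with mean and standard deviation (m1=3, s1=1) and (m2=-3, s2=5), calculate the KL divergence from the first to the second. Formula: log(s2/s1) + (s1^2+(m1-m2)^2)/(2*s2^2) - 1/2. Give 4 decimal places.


KL divergence between normal distributions:
KL = log(s2/s1) + (s1^2 + (m1-m2)^2)/(2*s2^2) - 1/2.
log(5/1) = 1.609438.
(1^2 + (3--3)^2)/(2*5^2) = (1 + 36)/50 = 0.74.
KL = 1.609438 + 0.74 - 0.5 = 1.8494

1.8494


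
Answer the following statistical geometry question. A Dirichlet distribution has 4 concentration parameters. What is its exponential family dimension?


Exponential family dimension calculation:
Dirichlet with 4 components has 4 natural parameters.

4


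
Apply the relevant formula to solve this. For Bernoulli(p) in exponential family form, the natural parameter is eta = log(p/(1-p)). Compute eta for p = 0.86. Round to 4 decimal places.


Natural parameter for Bernoulli: eta = log(p/(1-p)).
p = 0.86, 1-p = 0.14.
p/(1-p) = 6.142857.
eta = log(6.142857) = 1.8153

1.8153


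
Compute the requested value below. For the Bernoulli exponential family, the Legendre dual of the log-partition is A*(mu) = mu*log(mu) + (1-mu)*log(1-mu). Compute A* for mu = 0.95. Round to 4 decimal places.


Legendre transform for Bernoulli:
A*(mu) = mu*log(mu) + (1-mu)*log(1-mu).
mu = 0.95, 1-mu = 0.05.
mu*log(mu) = 0.95*log(0.95) = -0.048729.
(1-mu)*log(1-mu) = 0.05*log(0.05) = -0.149787.
A* = -0.048729 + -0.149787 = -0.1985

-0.1985


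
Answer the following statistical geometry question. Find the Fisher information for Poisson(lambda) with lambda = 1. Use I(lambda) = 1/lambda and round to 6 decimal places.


Fisher information for Poisson: I(lambda) = 1/lambda.
lambda = 1.
I(lambda) = 1/1 = 1.000000

1.000000


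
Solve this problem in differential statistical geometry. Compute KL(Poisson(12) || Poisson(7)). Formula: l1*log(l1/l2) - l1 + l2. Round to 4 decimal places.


KL divergence for Poisson:
KL = l1*log(l1/l2) - l1 + l2.
l1 = 12, l2 = 7.
log(12/7) = 0.538997.
l1*log(l1/l2) = 12 * 0.538997 = 6.467958.
KL = 6.467958 - 12 + 7 = 1.4680

1.4680


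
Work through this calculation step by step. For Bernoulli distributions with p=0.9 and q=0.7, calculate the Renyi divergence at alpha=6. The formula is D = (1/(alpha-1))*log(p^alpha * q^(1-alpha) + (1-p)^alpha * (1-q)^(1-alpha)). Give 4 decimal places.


Renyi divergence of order alpha between Bernoulli distributions:
D = (1/(alpha-1))*log(p^alpha * q^(1-alpha) + (1-p)^alpha * (1-q)^(1-alpha)).
alpha = 6, p = 0.9, q = 0.7.
p^alpha * q^(1-alpha) = 0.9^6 * 0.7^-5 = 3.162022.
(1-p)^alpha * (1-q)^(1-alpha) = 0.1^6 * 0.3^-5 = 0.000412.
sum = 3.162022 + 0.000412 = 3.162433.
D = (1/5)*log(3.162433) = 0.2303

0.2303


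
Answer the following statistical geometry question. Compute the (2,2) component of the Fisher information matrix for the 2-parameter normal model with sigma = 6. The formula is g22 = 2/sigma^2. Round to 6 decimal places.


For the 2-parameter normal family, the Fisher metric has:
  g11 = 1/sigma^2, g22 = 2/sigma^2.
sigma = 6, sigma^2 = 36.
g22 = 0.055556

0.055556


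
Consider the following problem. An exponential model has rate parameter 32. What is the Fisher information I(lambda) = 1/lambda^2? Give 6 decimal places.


Fisher information for exponential: I(lambda) = 1/lambda^2.
lambda = 32, lambda^2 = 1024.
I = 1/1024 = 0.000977

0.000977


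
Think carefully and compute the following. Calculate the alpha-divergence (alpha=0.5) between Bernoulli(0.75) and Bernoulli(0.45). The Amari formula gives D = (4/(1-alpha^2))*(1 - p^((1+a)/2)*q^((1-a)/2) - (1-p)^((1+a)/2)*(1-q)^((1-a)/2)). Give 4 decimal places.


Amari alpha-divergence:
D = (4/(1-alpha^2))*(1 - p^((1+a)/2)*q^((1-a)/2) - (1-p)^((1+a)/2)*(1-q)^((1-a)/2)).
alpha = 0.5, p = 0.75, q = 0.45.
e1 = (1+alpha)/2 = 0.75, e2 = (1-alpha)/2 = 0.25.
t1 = p^e1 * q^e2 = 0.75^0.75 * 0.45^0.25 = 0.660084.
t2 = (1-p)^e1 * (1-q)^e2 = 0.25^0.75 * 0.55^0.25 = 0.304471.
4/(1-alpha^2) = 5.333333.
D = 5.333333*(1 - 0.660084 - 0.304471) = 0.1890

0.1890


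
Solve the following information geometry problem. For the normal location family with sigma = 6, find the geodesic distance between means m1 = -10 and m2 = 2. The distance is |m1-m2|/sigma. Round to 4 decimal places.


On the fixed-variance normal subfamily, geodesic distance = |m1-m2|/sigma.
|-10 - 2| = 12.
sigma = 6.
d = 12/6 = 2.0000

2.0000


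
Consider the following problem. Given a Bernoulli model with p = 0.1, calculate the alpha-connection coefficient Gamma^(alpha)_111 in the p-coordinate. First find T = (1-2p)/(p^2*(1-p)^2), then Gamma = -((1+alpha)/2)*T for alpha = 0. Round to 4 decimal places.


Skewness (Amari-Chentsov) tensor: T = (1-2p)/(p^2*(1-p)^2).
p = 0.1, 1-2p = 0.8, p^2 = 0.01, (1-p)^2 = 0.81.
T = 0.8/(0.01 * 0.81) = 98.765432.
In the p-coordinate, Gamma^(alpha) = Gamma^(0) - (alpha/2)*T with Gamma^(0) = (1/2)*g'(p) = -T/2,
so Gamma^(alpha) = -((1+alpha)/2)*T.
alpha = 0, -(1+alpha)/2 = -0.5.
Gamma = -0.5 * 98.765432 = -49.3827

-49.3827


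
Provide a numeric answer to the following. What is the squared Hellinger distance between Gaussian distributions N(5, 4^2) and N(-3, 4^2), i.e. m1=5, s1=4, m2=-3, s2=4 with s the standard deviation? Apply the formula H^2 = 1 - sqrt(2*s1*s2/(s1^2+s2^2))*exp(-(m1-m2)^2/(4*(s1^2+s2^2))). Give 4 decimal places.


Squared Hellinger distance for Gaussians:
H^2 = 1 - sqrt(2*s1*s2/(s1^2+s2^2)) * exp(-(m1-m2)^2/(4*(s1^2+s2^2))).
s1^2 = 16, s2^2 = 16, s1^2+s2^2 = 32.
sqrt(2*4*4/(32)) = 1.0.
(m1-m2)^2 = (8)^2 = 64.
exp(-64/(4*32)) = exp(-0.5) = 0.606531.
H^2 = 1 - 1.0*0.606531 = 0.3935

0.3935


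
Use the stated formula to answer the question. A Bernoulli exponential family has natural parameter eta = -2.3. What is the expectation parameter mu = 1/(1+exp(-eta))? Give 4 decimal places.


Dual coordinate (expectation parameter) for Bernoulli:
mu = 1/(1+exp(-eta)).
eta = -2.3.
exp(-eta) = exp(2.3) = 9.974182.
mu = 1/(1+9.974182) = 0.0911

0.0911


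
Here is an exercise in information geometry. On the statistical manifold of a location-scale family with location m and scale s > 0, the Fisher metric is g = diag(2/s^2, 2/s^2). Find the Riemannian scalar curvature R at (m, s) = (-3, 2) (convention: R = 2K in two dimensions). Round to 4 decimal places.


The metric has the form g = (A dm^2 + B ds^2)/s^2 with A = 2, B = 2.
Substitute u = sqrt(A/B)*m: g = B*(du^2 + ds^2)/s^2, i.e. B times the
Poincare upper half-plane metric, which has constant Gaussian curvature -1.
Scaling a 2D metric by a constant c divides the Gaussian curvature by c,
so K = -1/B = -1/(2) = -0.5000 everywhere (the point (m, s) = (-3, 2) is irrelevant:
the curvature is constant).
Scalar curvature in dimension 2: R = 2K = -2/(2) = -1.0000.

-1.0000


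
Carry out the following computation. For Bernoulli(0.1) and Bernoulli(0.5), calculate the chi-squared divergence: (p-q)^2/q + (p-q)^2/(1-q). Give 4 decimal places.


Chi-squared divergence between Bernoulli distributions:
chi^2 = (p-q)^2/q + (p-q)^2/(1-q).
p = 0.1, q = 0.5, p-q = -0.4.
(p-q)^2 = 0.16.
term1 = 0.16/0.5 = 0.32.
term2 = 0.16/0.5 = 0.32.
chi^2 = 0.32 + 0.32 = 0.6400

0.6400


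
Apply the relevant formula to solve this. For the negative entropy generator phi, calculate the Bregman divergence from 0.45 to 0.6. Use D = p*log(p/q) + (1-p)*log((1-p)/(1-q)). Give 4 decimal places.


Bregman divergence with negative entropy generator:
D = p*log(p/q) + (1-p)*log((1-p)/(1-q)).
p = 0.45, q = 0.6.
p*log(p/q) = 0.45*log(0.45/0.6) = -0.129457.
(1-p)*log((1-p)/(1-q)) = 0.55*log(0.55/0.4) = 0.17515.
D = -0.129457 + 0.17515 = 0.0457

0.0457


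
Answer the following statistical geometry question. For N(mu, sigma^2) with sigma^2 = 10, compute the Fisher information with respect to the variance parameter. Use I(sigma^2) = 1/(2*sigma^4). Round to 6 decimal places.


Fisher information for variance: I(sigma^2) = 1/(2*sigma^4).
sigma^2 = 10, so sigma^4 = 100.
I = 1/(2*100) = 1/200 = 0.005000

0.005000


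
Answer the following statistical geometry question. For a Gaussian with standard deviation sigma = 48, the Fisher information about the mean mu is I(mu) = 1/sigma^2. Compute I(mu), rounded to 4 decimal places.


The Fisher information for the mean of a normal distribution is I(mu) = 1/sigma^2.
sigma = 48, so sigma^2 = 2304.
I(mu) = 1/2304 = 0.0004

0.0004


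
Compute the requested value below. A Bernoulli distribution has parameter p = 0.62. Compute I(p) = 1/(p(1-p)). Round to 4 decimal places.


For Bernoulli(p), Fisher information is I(p) = 1/(p*(1-p)).
p = 0.62, 1-p = 0.38.
p*(1-p) = 0.2356.
I(p) = 1/0.2356 = 4.2445

4.2445


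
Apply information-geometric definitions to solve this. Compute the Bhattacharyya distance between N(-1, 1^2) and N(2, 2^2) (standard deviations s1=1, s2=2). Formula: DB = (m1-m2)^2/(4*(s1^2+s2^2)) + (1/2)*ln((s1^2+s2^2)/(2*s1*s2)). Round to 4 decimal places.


Bhattacharyya distance between two Gaussians:
DB = (m1-m2)^2/(4*(s1^2+s2^2)) + (1/2)*ln((s1^2+s2^2)/(2*s1*s2)).
(m1-m2)^2 = (-3)^2 = 9.
s1^2+s2^2 = 1 + 4 = 5.
term1 = 9/20 = 0.45.
term2 = 0.5*ln(5/4.0) = 0.111572.
DB = 0.45 + 0.111572 = 0.5616

0.5616


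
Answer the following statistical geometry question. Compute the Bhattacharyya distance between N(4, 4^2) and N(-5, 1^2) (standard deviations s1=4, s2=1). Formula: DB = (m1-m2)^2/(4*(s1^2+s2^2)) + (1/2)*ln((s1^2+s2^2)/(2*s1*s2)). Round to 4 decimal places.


Bhattacharyya distance between two Gaussians:
DB = (m1-m2)^2/(4*(s1^2+s2^2)) + (1/2)*ln((s1^2+s2^2)/(2*s1*s2)).
(m1-m2)^2 = (9)^2 = 81.
s1^2+s2^2 = 16 + 1 = 17.
term1 = 81/68 = 1.191176.
term2 = 0.5*ln(17/8.0) = 0.376886.
DB = 1.191176 + 0.376886 = 1.5681

1.5681


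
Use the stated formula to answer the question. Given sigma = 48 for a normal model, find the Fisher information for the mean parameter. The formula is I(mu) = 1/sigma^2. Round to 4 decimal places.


The Fisher information for the mean of a normal distribution is I(mu) = 1/sigma^2.
sigma = 48, so sigma^2 = 2304.
I(mu) = 1/2304 = 0.0004

0.0004


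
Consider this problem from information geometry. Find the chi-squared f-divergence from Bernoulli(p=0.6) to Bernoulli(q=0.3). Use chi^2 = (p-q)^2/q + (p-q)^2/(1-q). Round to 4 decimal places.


Chi-squared divergence between Bernoulli distributions:
chi^2 = (p-q)^2/q + (p-q)^2/(1-q).
p = 0.6, q = 0.3, p-q = 0.3.
(p-q)^2 = 0.09.
term1 = 0.09/0.3 = 0.3.
term2 = 0.09/0.7 = 0.128571.
chi^2 = 0.3 + 0.128571 = 0.4286

0.4286


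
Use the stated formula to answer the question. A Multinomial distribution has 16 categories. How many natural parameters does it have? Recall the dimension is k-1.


Exponential family dimension calculation:
For Multinomial with k=16 categories, dim = k-1 = 15.

15


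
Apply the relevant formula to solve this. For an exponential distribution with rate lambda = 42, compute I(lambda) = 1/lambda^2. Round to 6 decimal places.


Fisher information for exponential: I(lambda) = 1/lambda^2.
lambda = 42, lambda^2 = 1764.
I = 1/1764 = 0.000567

0.000567


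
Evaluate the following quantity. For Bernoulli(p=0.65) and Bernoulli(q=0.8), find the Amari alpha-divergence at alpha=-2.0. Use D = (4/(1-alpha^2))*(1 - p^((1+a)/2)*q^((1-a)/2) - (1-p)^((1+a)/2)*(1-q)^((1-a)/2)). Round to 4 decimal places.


Amari alpha-divergence:
D = (4/(1-alpha^2))*(1 - p^((1+a)/2)*q^((1-a)/2) - (1-p)^((1+a)/2)*(1-q)^((1-a)/2)).
alpha = -2.0, p = 0.65, q = 0.8.
e1 = (1+alpha)/2 = -0.5, e2 = (1-alpha)/2 = 1.5.
t1 = p^e1 * q^e2 = 0.65^-0.5 * 0.8^1.5 = 0.88752.
t2 = (1-p)^e1 * (1-q)^e2 = 0.35^-0.5 * 0.2^1.5 = 0.151186.
4/(1-alpha^2) = -1.333333.
D = -1.333333*(1 - 0.88752 - 0.151186) = 0.0516

0.0516


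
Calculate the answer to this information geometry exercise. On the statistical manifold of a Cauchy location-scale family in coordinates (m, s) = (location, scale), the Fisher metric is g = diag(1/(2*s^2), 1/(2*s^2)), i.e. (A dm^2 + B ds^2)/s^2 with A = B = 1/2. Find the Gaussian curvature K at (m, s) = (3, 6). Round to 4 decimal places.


The metric has the form g = (A dm^2 + B ds^2)/s^2 with A = 1/2, B = 1/2.
Substitute u = sqrt(A/B)*m: g = B*(du^2 + ds^2)/s^2, i.e. B times the
Poincare upper half-plane metric, which has constant Gaussian curvature -1.
Scaling a 2D metric by a constant c divides the Gaussian curvature by c,
so K = -1/B = -1/(1/2) = -2.0000 everywhere (the point (m, s) = (3, 6) is irrelevant:
the curvature is constant).
The requested Gaussian curvature is K = -2.0000.

-2.0000


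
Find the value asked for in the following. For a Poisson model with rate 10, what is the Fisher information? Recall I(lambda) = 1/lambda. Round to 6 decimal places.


Fisher information for Poisson: I(lambda) = 1/lambda.
lambda = 10.
I(lambda) = 1/10 = 0.100000

0.100000


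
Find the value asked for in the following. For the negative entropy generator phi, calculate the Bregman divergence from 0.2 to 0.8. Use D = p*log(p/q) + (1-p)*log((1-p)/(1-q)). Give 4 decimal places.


Bregman divergence with negative entropy generator:
D = p*log(p/q) + (1-p)*log((1-p)/(1-q)).
p = 0.2, q = 0.8.
p*log(p/q) = 0.2*log(0.2/0.8) = -0.277259.
(1-p)*log((1-p)/(1-q)) = 0.8*log(0.8/0.2) = 1.109035.
D = -0.277259 + 1.109035 = 0.8318

0.8318


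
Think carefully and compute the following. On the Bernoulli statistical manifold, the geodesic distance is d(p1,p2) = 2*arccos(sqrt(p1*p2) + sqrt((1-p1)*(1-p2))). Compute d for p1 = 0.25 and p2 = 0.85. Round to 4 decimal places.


Geodesic distance on Bernoulli manifold:
d(p1,p2) = 2*arccos(sqrt(p1*p2) + sqrt((1-p1)*(1-p2))).
sqrt(p1*p2) = sqrt(0.25*0.85) = 0.460977.
sqrt((1-p1)*(1-p2)) = sqrt(0.75*0.15) = 0.33541.
arg = 0.460977 + 0.33541 = 0.796387.
d = 2*arccos(0.796387) = 1.2990

1.2990


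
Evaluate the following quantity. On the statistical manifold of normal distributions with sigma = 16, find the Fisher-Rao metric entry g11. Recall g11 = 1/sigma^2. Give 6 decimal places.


For the 2-parameter normal family, the Fisher metric has:
  g11 = 1/sigma^2, g22 = 2/sigma^2.
sigma = 16, sigma^2 = 256.
g11 = 0.003906

0.003906


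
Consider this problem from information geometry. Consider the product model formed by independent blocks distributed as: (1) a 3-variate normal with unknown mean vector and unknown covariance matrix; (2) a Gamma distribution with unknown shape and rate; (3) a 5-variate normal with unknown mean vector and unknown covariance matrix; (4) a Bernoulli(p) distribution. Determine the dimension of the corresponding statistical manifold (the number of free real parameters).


The dimension of a statistical manifold equals the number of free
(independent) real parameters of the model. For a product of independent
blocks the parameter counts add.
- 3-variate normal: 3 (mean) + 3*4/2 = 6 (symmetric covariance) = 9.
- Gamma (shape, rate): 2.
- 5-variate normal: 5 (mean) + 5*6/2 = 15 (symmetric covariance) = 20.
- Bernoulli (p): 1.
Total = 9 + 2 + 20 + 1 = 32.
Dimension = 32

32


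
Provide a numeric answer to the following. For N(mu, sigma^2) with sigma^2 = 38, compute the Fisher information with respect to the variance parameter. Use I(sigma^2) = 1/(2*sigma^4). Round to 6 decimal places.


Fisher information for variance: I(sigma^2) = 1/(2*sigma^4).
sigma^2 = 38, so sigma^4 = 1444.
I = 1/(2*1444) = 1/2888 = 0.000346

0.000346


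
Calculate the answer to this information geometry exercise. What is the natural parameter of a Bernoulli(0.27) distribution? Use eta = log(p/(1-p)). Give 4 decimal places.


Natural parameter for Bernoulli: eta = log(p/(1-p)).
p = 0.27, 1-p = 0.73.
p/(1-p) = 0.369863.
eta = log(0.369863) = -0.9946

-0.9946


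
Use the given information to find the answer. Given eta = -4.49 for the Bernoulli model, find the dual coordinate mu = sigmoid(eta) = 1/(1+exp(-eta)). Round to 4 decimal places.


Dual coordinate (expectation parameter) for Bernoulli:
mu = 1/(1+exp(-eta)).
eta = -4.49.
exp(-eta) = exp(4.49) = 89.121446.
mu = 1/(1+89.121446) = 0.0111

0.0111


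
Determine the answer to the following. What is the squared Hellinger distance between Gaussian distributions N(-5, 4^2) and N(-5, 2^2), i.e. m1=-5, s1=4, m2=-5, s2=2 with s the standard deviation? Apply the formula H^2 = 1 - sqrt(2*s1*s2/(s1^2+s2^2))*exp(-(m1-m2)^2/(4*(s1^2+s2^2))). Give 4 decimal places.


Squared Hellinger distance for Gaussians:
H^2 = 1 - sqrt(2*s1*s2/(s1^2+s2^2)) * exp(-(m1-m2)^2/(4*(s1^2+s2^2))).
s1^2 = 16, s2^2 = 4, s1^2+s2^2 = 20.
sqrt(2*4*2/(20)) = 0.894427.
(m1-m2)^2 = (0)^2 = 0.
exp(-0/(4*20)) = exp(0.0) = 1.0.
H^2 = 1 - 0.894427*1.0 = 0.1056

0.1056


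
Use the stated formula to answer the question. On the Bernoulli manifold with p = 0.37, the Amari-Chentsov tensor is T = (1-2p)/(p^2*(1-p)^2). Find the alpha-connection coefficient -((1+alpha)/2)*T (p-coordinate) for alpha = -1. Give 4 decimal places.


Skewness (Amari-Chentsov) tensor: T = (1-2p)/(p^2*(1-p)^2).
p = 0.37, 1-2p = 0.26, p^2 = 0.1369, (1-p)^2 = 0.3969.
T = 0.26/(0.1369 * 0.3969) = 4.785076.
In the p-coordinate, Gamma^(alpha) = Gamma^(0) - (alpha/2)*T with Gamma^(0) = (1/2)*g'(p) = -T/2,
so Gamma^(alpha) = -((1+alpha)/2)*T.
alpha = -1, -(1+alpha)/2 = 0.0.
Gamma = 0.0 * 4.785076 = 0.0000

0.0000


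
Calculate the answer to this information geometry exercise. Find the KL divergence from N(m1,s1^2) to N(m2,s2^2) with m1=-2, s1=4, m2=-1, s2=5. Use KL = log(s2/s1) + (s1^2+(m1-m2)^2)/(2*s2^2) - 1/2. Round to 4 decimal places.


KL divergence between normal distributions:
KL = log(s2/s1) + (s1^2 + (m1-m2)^2)/(2*s2^2) - 1/2.
log(5/4) = 0.223144.
(4^2 + (-2--1)^2)/(2*5^2) = (16 + 1)/50 = 0.34.
KL = 0.223144 + 0.34 - 0.5 = 0.0631

0.0631


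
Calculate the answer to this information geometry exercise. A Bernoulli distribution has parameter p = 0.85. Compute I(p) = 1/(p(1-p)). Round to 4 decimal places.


For Bernoulli(p), Fisher information is I(p) = 1/(p*(1-p)).
p = 0.85, 1-p = 0.15.
p*(1-p) = 0.1275.
I(p) = 1/0.1275 = 7.8431

7.8431


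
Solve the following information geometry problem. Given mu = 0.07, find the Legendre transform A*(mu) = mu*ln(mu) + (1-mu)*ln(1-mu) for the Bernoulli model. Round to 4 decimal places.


Legendre transform for Bernoulli:
A*(mu) = mu*log(mu) + (1-mu)*log(1-mu).
mu = 0.07, 1-mu = 0.93.
mu*log(mu) = 0.07*log(0.07) = -0.186148.
(1-mu)*log(1-mu) = 0.93*log(0.93) = -0.067491.
A* = -0.186148 + -0.067491 = -0.2536

-0.2536


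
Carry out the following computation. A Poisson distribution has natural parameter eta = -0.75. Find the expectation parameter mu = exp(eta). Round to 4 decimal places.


Expectation parameter for Poisson exponential family:
mu = exp(eta).
eta = -0.75.
mu = exp(-0.75) = 0.4724

0.4724


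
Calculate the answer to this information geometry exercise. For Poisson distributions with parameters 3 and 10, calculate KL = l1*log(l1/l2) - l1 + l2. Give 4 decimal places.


KL divergence for Poisson:
KL = l1*log(l1/l2) - l1 + l2.
l1 = 3, l2 = 10.
log(3/10) = -1.203973.
l1*log(l1/l2) = 3 * -1.203973 = -3.611918.
KL = -3.611918 - 3 + 10 = 3.3881

3.3881


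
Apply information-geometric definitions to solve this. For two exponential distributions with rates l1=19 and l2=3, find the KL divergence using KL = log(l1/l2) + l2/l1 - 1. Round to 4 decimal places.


KL divergence for exponential family:
KL = log(l1/l2) + l2/l1 - 1.
log(19/3) = 1.845827.
3/19 = 0.157895.
KL = 1.845827 + 0.157895 - 1 = 1.0037

1.0037


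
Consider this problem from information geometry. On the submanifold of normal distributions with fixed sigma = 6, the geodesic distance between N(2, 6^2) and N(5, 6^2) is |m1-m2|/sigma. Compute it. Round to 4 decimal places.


On the fixed-variance normal subfamily, geodesic distance = |m1-m2|/sigma.
|2 - 5| = 3.
sigma = 6.
d = 3/6 = 0.5000

0.5000


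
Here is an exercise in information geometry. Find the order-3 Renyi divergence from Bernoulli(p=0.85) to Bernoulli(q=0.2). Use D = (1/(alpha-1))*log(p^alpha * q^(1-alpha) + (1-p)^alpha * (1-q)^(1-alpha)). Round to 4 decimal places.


Renyi divergence of order alpha between Bernoulli distributions:
D = (1/(alpha-1))*log(p^alpha * q^(1-alpha) + (1-p)^alpha * (1-q)^(1-alpha)).
alpha = 3, p = 0.85, q = 0.2.
p^alpha * q^(1-alpha) = 0.85^3 * 0.2^-2 = 15.353125.
(1-p)^alpha * (1-q)^(1-alpha) = 0.15^3 * 0.8^-2 = 0.005273.
sum = 15.353125 + 0.005273 = 15.358398.
D = (1/2)*log(15.358398) = 1.3658

1.3658


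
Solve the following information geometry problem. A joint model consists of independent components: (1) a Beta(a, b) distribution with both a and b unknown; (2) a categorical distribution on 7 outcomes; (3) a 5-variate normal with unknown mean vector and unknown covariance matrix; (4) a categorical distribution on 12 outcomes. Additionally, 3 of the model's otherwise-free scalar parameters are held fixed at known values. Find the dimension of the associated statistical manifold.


The dimension of a statistical manifold equals the number of free
(independent) real parameters of the model. For a product of independent
blocks the parameter counts add.
- Beta (a, b): 2.
- categorical on 7 outcomes (probabilities sum to 1): 7-1 = 6.
- 5-variate normal: 5 (mean) + 5*6/2 = 15 (symmetric covariance) = 20.
- categorical on 12 outcomes (probabilities sum to 1): 12-1 = 11.
Total = 2 + 6 + 20 + 11 = 39.
3 parameter(s) fixed at known values: 39 - 3 = 36.
Dimension = 36

36


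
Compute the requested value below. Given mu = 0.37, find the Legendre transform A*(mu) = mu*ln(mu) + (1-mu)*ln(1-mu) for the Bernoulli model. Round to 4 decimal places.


Legendre transform for Bernoulli:
A*(mu) = mu*log(mu) + (1-mu)*log(1-mu).
mu = 0.37, 1-mu = 0.63.
mu*log(mu) = 0.37*log(0.37) = -0.367873.
(1-mu)*log(1-mu) = 0.63*log(0.63) = -0.291082.
A* = -0.367873 + -0.291082 = -0.6590

-0.6590


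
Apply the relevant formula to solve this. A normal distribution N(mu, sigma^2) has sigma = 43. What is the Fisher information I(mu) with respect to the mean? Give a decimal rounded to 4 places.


The Fisher information for the mean of a normal distribution is I(mu) = 1/sigma^2.
sigma = 43, so sigma^2 = 1849.
I(mu) = 1/1849 = 0.0005

0.0005


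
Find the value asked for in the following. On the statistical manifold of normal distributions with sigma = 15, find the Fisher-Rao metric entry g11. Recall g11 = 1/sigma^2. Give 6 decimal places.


For the 2-parameter normal family, the Fisher metric has:
  g11 = 1/sigma^2, g22 = 2/sigma^2.
sigma = 15, sigma^2 = 225.
g11 = 0.004444

0.004444


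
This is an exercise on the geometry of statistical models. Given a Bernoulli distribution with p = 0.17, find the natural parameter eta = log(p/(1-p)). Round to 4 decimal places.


Natural parameter for Bernoulli: eta = log(p/(1-p)).
p = 0.17, 1-p = 0.83.
p/(1-p) = 0.204819.
eta = log(0.204819) = -1.5856

-1.5856


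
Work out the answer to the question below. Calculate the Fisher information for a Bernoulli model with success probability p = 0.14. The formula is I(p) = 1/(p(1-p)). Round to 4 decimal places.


For Bernoulli(p), Fisher information is I(p) = 1/(p*(1-p)).
p = 0.14, 1-p = 0.86.
p*(1-p) = 0.1204.
I(p) = 1/0.1204 = 8.3056

8.3056


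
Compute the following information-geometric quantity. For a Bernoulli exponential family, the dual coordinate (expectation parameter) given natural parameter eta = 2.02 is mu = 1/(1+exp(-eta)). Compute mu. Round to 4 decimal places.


Dual coordinate (expectation parameter) for Bernoulli:
mu = 1/(1+exp(-eta)).
eta = 2.02.
exp(-eta) = exp(-2.02) = 0.132655.
mu = 1/(1+0.132655) = 0.8829

0.8829


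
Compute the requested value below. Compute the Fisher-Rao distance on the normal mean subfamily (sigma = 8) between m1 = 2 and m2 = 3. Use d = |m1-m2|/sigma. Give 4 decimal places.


On the fixed-variance normal subfamily, geodesic distance = |m1-m2|/sigma.
|2 - 3| = 1.
sigma = 8.
d = 1/8 = 0.1250

0.1250


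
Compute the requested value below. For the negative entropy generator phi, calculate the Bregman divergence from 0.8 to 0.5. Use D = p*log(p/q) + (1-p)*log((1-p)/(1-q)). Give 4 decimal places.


Bregman divergence with negative entropy generator:
D = p*log(p/q) + (1-p)*log((1-p)/(1-q)).
p = 0.8, q = 0.5.
p*log(p/q) = 0.8*log(0.8/0.5) = 0.376003.
(1-p)*log((1-p)/(1-q)) = 0.2*log(0.2/0.5) = -0.183258.
D = 0.376003 + -0.183258 = 0.1927

0.1927


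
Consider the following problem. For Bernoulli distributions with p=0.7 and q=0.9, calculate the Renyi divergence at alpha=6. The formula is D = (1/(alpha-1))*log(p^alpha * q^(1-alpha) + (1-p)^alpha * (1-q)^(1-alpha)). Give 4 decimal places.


Renyi divergence of order alpha between Bernoulli distributions:
D = (1/(alpha-1))*log(p^alpha * q^(1-alpha) + (1-p)^alpha * (1-q)^(1-alpha)).
alpha = 6, p = 0.7, q = 0.9.
p^alpha * q^(1-alpha) = 0.7^6 * 0.9^-5 = 0.19924.
(1-p)^alpha * (1-q)^(1-alpha) = 0.3^6 * 0.1^-5 = 72.9.
sum = 0.19924 + 72.9 = 73.09924.
D = (1/5)*log(73.09924) = 0.8584

0.8584


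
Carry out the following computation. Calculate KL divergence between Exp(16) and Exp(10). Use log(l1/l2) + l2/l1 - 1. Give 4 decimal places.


KL divergence for exponential family:
KL = log(l1/l2) + l2/l1 - 1.
log(16/10) = 0.470004.
10/16 = 0.625.
KL = 0.470004 + 0.625 - 1 = 0.0950

0.0950


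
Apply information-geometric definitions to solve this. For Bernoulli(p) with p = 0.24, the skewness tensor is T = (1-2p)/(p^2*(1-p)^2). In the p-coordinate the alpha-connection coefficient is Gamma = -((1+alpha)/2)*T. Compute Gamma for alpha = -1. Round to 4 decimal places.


Skewness (Amari-Chentsov) tensor: T = (1-2p)/(p^2*(1-p)^2).
p = 0.24, 1-2p = 0.52, p^2 = 0.0576, (1-p)^2 = 0.5776.
T = 0.52/(0.0576 * 0.5776) = 15.629809.
In the p-coordinate, Gamma^(alpha) = Gamma^(0) - (alpha/2)*T with Gamma^(0) = (1/2)*g'(p) = -T/2,
so Gamma^(alpha) = -((1+alpha)/2)*T.
alpha = -1, -(1+alpha)/2 = 0.0.
Gamma = 0.0 * 15.629809 = 0.0000

0.0000


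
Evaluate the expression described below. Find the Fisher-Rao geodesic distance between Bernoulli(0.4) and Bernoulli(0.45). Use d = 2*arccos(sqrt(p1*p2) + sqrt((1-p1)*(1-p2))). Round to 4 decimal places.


Geodesic distance on Bernoulli manifold:
d(p1,p2) = 2*arccos(sqrt(p1*p2) + sqrt((1-p1)*(1-p2))).
sqrt(p1*p2) = sqrt(0.4*0.45) = 0.424264.
sqrt((1-p1)*(1-p2)) = sqrt(0.6*0.55) = 0.574456.
arg = 0.424264 + 0.574456 = 0.99872.
d = 2*arccos(0.99872) = 0.1012

0.1012


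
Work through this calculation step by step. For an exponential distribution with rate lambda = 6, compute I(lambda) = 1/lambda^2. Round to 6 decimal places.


Fisher information for exponential: I(lambda) = 1/lambda^2.
lambda = 6, lambda^2 = 36.
I = 1/36 = 0.027778

0.027778


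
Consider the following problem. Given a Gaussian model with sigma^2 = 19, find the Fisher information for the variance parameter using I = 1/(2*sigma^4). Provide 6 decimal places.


Fisher information for variance: I(sigma^2) = 1/(2*sigma^4).
sigma^2 = 19, so sigma^4 = 361.
I = 1/(2*361) = 1/722 = 0.001385

0.001385


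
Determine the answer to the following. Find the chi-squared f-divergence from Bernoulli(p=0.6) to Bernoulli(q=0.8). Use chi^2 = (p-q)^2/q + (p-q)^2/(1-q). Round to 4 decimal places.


Chi-squared divergence between Bernoulli distributions:
chi^2 = (p-q)^2/q + (p-q)^2/(1-q).
p = 0.6, q = 0.8, p-q = -0.2.
(p-q)^2 = 0.04.
term1 = 0.04/0.8 = 0.05.
term2 = 0.04/0.2 = 0.2.
chi^2 = 0.05 + 0.2 = 0.2500

0.2500


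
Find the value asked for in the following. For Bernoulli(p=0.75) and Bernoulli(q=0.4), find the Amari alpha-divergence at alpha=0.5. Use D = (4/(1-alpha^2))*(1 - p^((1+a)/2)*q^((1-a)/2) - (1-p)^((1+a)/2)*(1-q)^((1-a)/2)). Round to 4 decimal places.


Amari alpha-divergence:
D = (4/(1-alpha^2))*(1 - p^((1+a)/2)*q^((1-a)/2) - (1-p)^((1+a)/2)*(1-q)^((1-a)/2)).
alpha = 0.5, p = 0.75, q = 0.4.
e1 = (1+alpha)/2 = 0.75, e2 = (1-alpha)/2 = 0.25.
t1 = p^e1 * q^e2 = 0.75^0.75 * 0.4^0.25 = 0.640931.
t2 = (1-p)^e1 * (1-q)^e2 = 0.25^0.75 * 0.6^0.25 = 0.311166.
4/(1-alpha^2) = 5.333333.
D = 5.333333*(1 - 0.640931 - 0.311166) = 0.2555

0.2555


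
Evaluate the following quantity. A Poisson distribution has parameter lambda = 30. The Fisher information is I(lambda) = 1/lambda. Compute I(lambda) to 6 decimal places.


Fisher information for Poisson: I(lambda) = 1/lambda.
lambda = 30.
I(lambda) = 1/30 = 0.033333

0.033333


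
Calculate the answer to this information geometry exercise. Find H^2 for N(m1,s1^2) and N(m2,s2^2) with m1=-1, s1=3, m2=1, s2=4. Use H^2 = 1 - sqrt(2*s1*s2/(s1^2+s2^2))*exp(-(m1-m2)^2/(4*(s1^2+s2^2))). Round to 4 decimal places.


Squared Hellinger distance for Gaussians:
H^2 = 1 - sqrt(2*s1*s2/(s1^2+s2^2)) * exp(-(m1-m2)^2/(4*(s1^2+s2^2))).
s1^2 = 9, s2^2 = 16, s1^2+s2^2 = 25.
sqrt(2*3*4/(25)) = 0.979796.
(m1-m2)^2 = (-2)^2 = 4.
exp(-4/(4*25)) = exp(-0.04) = 0.960789.
H^2 = 1 - 0.979796*0.960789 = 0.0586

0.0586


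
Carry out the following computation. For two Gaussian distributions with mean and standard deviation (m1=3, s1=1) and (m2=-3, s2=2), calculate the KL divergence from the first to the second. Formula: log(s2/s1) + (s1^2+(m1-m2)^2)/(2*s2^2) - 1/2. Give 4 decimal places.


KL divergence between normal distributions:
KL = log(s2/s1) + (s1^2 + (m1-m2)^2)/(2*s2^2) - 1/2.
log(2/1) = 0.693147.
(1^2 + (3--3)^2)/(2*2^2) = (1 + 36)/8 = 4.625.
KL = 0.693147 + 4.625 - 0.5 = 4.8181

4.8181


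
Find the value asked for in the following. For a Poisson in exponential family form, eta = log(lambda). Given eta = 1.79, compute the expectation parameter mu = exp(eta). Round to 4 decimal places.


Expectation parameter for Poisson exponential family:
mu = exp(eta).
eta = 1.79.
mu = exp(1.79) = 5.9895

5.9895


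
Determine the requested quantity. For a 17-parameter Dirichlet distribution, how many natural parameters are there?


Exponential family dimension calculation:
Dirichlet with 17 components has 17 natural parameters.

17


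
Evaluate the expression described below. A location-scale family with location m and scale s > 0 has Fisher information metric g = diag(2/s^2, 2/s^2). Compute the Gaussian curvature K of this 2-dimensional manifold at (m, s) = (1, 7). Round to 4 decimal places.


The metric has the form g = (A dm^2 + B ds^2)/s^2 with A = 2, B = 2.
Substitute u = sqrt(A/B)*m: g = B*(du^2 + ds^2)/s^2, i.e. B times the
Poincare upper half-plane metric, which has constant Gaussian curvature -1.
Scaling a 2D metric by a constant c divides the Gaussian curvature by c,
so K = -1/B = -1/(2) = -0.5000 everywhere (the point (m, s) = (1, 7) is irrelevant:
the curvature is constant).
The requested Gaussian curvature is K = -0.5000.

-0.5000


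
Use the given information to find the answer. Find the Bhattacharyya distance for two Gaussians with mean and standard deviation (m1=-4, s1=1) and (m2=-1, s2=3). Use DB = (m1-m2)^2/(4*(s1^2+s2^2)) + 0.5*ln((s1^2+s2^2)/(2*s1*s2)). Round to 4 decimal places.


Bhattacharyya distance between two Gaussians:
DB = (m1-m2)^2/(4*(s1^2+s2^2)) + (1/2)*ln((s1^2+s2^2)/(2*s1*s2)).
(m1-m2)^2 = (-3)^2 = 9.
s1^2+s2^2 = 1 + 9 = 10.
term1 = 9/40 = 0.225.
term2 = 0.5*ln(10/6.0) = 0.255413.
DB = 0.225 + 0.255413 = 0.4804

0.4804


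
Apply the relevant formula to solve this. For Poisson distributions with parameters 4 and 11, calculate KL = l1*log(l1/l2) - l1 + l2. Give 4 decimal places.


KL divergence for Poisson:
KL = l1*log(l1/l2) - l1 + l2.
l1 = 4, l2 = 11.
log(4/11) = -1.011601.
l1*log(l1/l2) = 4 * -1.011601 = -4.046404.
KL = -4.046404 - 4 + 11 = 2.9536

2.9536


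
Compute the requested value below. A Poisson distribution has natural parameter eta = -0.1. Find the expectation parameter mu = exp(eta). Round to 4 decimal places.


Expectation parameter for Poisson exponential family:
mu = exp(eta).
eta = -0.1.
mu = exp(-0.1) = 0.9048

0.9048


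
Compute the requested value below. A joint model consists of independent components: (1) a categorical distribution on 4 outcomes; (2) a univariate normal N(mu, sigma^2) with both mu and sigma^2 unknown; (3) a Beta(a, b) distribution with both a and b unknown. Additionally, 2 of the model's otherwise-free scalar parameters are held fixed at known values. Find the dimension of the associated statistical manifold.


The dimension of a statistical manifold equals the number of free
(independent) real parameters of the model. For a product of independent
blocks the parameter counts add.
- categorical on 4 outcomes (probabilities sum to 1): 4-1 = 3.
- normal (mu, sigma^2): 2.
- Beta (a, b): 2.
Total = 3 + 2 + 2 = 7.
2 parameter(s) fixed at known values: 7 - 2 = 5.
Dimension = 5

5


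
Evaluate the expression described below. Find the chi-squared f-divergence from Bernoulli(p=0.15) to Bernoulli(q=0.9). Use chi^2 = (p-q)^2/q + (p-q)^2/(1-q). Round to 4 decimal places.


Chi-squared divergence between Bernoulli distributions:
chi^2 = (p-q)^2/q + (p-q)^2/(1-q).
p = 0.15, q = 0.9, p-q = -0.75.
(p-q)^2 = 0.5625.
term1 = 0.5625/0.9 = 0.625.
term2 = 0.5625/0.1 = 5.625.
chi^2 = 0.625 + 5.625 = 6.2500

6.2500


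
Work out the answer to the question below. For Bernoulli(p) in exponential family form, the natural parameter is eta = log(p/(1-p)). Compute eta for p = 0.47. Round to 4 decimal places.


Natural parameter for Bernoulli: eta = log(p/(1-p)).
p = 0.47, 1-p = 0.53.
p/(1-p) = 0.886792.
eta = log(0.886792) = -0.1201

-0.1201


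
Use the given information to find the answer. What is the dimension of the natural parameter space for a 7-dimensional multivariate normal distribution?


Exponential family dimension calculation:
For 7-dim MVN: mean has 7 params, covariance has 7*8/2 = 28 unique entries.
Total dim = 7 + 28 = 35.

35


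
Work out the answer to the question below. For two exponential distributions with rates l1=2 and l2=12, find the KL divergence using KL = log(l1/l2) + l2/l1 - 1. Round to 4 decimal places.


KL divergence for exponential family:
KL = log(l1/l2) + l2/l1 - 1.
log(2/12) = -1.791759.
12/2 = 6.0.
KL = -1.791759 + 6.0 - 1 = 3.2082

3.2082


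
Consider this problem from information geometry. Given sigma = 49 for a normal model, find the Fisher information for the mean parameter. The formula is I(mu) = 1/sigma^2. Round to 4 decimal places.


The Fisher information for the mean of a normal distribution is I(mu) = 1/sigma^2.
sigma = 49, so sigma^2 = 2401.
I(mu) = 1/2401 = 0.0004

0.0004


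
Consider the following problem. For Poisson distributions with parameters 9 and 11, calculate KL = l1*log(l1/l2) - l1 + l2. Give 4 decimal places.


KL divergence for Poisson:
KL = l1*log(l1/l2) - l1 + l2.
l1 = 9, l2 = 11.
log(9/11) = -0.200671.
l1*log(l1/l2) = 9 * -0.200671 = -1.806036.
KL = -1.806036 - 9 + 11 = 0.1940

0.1940


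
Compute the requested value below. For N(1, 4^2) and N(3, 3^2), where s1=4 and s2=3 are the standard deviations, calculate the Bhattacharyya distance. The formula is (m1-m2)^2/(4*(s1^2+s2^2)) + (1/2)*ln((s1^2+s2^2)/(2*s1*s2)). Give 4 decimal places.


Bhattacharyya distance between two Gaussians:
DB = (m1-m2)^2/(4*(s1^2+s2^2)) + (1/2)*ln((s1^2+s2^2)/(2*s1*s2)).
(m1-m2)^2 = (-2)^2 = 4.
s1^2+s2^2 = 16 + 9 = 25.
term1 = 4/100 = 0.04.
term2 = 0.5*ln(25/24.0) = 0.020411.
DB = 0.04 + 0.020411 = 0.0604

0.0604


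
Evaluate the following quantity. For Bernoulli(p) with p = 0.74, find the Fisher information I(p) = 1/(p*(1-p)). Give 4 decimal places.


For Bernoulli(p), Fisher information is I(p) = 1/(p*(1-p)).
p = 0.74, 1-p = 0.26.
p*(1-p) = 0.1924.
I(p) = 1/0.1924 = 5.1975

5.1975


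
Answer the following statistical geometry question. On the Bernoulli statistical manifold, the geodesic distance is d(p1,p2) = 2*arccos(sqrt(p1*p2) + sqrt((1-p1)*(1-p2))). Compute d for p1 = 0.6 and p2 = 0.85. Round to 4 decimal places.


Geodesic distance on Bernoulli manifold:
d(p1,p2) = 2*arccos(sqrt(p1*p2) + sqrt((1-p1)*(1-p2))).
sqrt(p1*p2) = sqrt(0.6*0.85) = 0.714143.
sqrt((1-p1)*(1-p2)) = sqrt(0.4*0.15) = 0.244949.
arg = 0.714143 + 0.244949 = 0.959092.
d = 2*arccos(0.959092) = 0.5740

0.5740


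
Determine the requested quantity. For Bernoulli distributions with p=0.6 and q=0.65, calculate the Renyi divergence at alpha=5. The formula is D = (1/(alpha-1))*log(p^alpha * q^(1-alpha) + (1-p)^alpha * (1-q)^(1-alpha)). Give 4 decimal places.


Renyi divergence of order alpha between Bernoulli distributions:
D = (1/(alpha-1))*log(p^alpha * q^(1-alpha) + (1-p)^alpha * (1-q)^(1-alpha)).
alpha = 5, p = 0.6, q = 0.65.
p^alpha * q^(1-alpha) = 0.6^5 * 0.65^-4 = 0.435615.
(1-p)^alpha * (1-q)^(1-alpha) = 0.4^5 * 0.35^-4 = 0.682382.
sum = 0.435615 + 0.682382 = 1.117997.
D = (1/4)*log(1.117997) = 0.0279

0.0279


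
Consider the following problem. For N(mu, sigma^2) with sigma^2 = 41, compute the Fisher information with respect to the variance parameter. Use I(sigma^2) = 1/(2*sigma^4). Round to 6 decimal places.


Fisher information for variance: I(sigma^2) = 1/(2*sigma^4).
sigma^2 = 41, so sigma^4 = 1681.
I = 1/(2*1681) = 1/3362 = 0.000297

0.000297


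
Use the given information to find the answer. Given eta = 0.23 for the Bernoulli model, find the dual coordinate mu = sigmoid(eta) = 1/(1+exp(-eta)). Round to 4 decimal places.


Dual coordinate (expectation parameter) for Bernoulli:
mu = 1/(1+exp(-eta)).
eta = 0.23.
exp(-eta) = exp(-0.23) = 0.794534.
mu = 1/(1+0.794534) = 0.5572

0.5572


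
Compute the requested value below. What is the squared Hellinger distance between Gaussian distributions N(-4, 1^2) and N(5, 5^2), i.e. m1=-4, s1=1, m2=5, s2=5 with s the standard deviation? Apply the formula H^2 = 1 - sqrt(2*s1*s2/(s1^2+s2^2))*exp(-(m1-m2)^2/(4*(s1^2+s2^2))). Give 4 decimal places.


Squared Hellinger distance for Gaussians:
H^2 = 1 - sqrt(2*s1*s2/(s1^2+s2^2)) * exp(-(m1-m2)^2/(4*(s1^2+s2^2))).
s1^2 = 1, s2^2 = 25, s1^2+s2^2 = 26.
sqrt(2*1*5/(26)) = 0.620174.
(m1-m2)^2 = (-9)^2 = 81.
exp(-81/(4*26)) = exp(-0.778846) = 0.458935.
H^2 = 1 - 0.620174*0.458935 = 0.7154

0.7154


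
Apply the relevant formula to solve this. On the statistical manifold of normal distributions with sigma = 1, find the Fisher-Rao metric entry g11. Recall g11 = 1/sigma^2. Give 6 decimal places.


For the 2-parameter normal family, the Fisher metric has:
  g11 = 1/sigma^2, g22 = 2/sigma^2.
sigma = 1, sigma^2 = 1.
g11 = 1.000000

1.000000
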